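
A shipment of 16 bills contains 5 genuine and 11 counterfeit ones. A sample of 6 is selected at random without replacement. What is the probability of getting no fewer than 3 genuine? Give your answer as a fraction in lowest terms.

Total selections: C(16,6) = 8008.
Favorable selections (no fewer than 3 genuine): C(5,3)·C(11,3) + C(5,4)·C(11,2) + C(5,5)·C(11,1) = 1650 + 275 + 11 = 1936.
Probability = 1936/8008 = 22/91.

22/91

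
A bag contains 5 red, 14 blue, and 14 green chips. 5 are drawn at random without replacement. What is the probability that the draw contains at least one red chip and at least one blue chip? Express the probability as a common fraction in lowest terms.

64715/118668

There are C(33,5) = 237336 possible draws.
By inclusion-exclusion on the complements, draws missing all red or all blue: C(28,5) + C(19,5) − C(14,5) = 98280 + 11628 − 2002 = 107906.
So draws with at least one of each: 237336 − 107906 = 129430, probability 129430/237336 = 64715/118668.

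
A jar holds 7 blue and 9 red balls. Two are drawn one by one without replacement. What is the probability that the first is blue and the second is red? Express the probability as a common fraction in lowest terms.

Multiply the conditional probabilities at each draw: 7/16 · 9/15 = 63/240 = 21/80.

21/80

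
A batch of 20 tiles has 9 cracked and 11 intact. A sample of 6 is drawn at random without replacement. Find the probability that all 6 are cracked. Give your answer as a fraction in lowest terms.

There are C(20,6) = 38760 possible selections.
Selections with all cracked: C(9,6) = 84.
Probability = 84/38760 = 7/3230.

7/3230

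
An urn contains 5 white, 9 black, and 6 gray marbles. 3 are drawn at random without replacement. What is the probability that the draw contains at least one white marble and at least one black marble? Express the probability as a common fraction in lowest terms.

There are C(20,3) = 1140 possible draws.
By inclusion-exclusion on the complements, draws missing all white or all black: C(15,3) + C(11,3) − C(6,3) = 455 + 165 − 20 = 600.
So draws with at least one of each: 1140 − 600 = 540, probability 540/1140 = 9/19.

9/19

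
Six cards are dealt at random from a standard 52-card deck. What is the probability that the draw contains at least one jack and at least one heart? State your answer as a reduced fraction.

There are C(52,6) = 20358520 possible draws.
By inclusion-exclusion on the complements, draws missing all jacks or all hearts: C(48,6) + C(39,6) − C(36,6) = 12271512 + 3262623 − 1947792 = 13586343.
So draws with at least one of each: 20358520 − 13586343 = 6772177, probability 6772177/20358520.

6772177/20358520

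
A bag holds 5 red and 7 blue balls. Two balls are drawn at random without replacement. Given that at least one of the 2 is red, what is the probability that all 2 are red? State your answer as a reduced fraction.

2/9

Work in counts. Selections with at least one red: C(12,2) − C(7,2) = 66 − 21 = 45.
Of those, selections where all 2 are red: C(5,2) = 10.
Conditional probability = 10/45 = 2/9.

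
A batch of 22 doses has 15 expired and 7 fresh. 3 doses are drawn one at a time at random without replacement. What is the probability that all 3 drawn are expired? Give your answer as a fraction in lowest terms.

Multiply the conditional probabilities at each draw: 15/22 · 14/21 · 13/20 = 2730/9240 = 13/44.

13/44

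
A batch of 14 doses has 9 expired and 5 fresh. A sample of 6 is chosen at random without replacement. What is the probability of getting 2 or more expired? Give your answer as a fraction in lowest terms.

Total selections: C(14,6) = 3003.
The complement is exactly 1 expired: C(9,1)·C(5,5) = 9.
Probability = 1 − 9/3003 = 2994/3003 = 998/1001.

998/1001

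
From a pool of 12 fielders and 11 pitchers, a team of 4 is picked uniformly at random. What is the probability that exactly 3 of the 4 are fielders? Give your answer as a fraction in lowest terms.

There are C(23,4) = 8855 ways to choose 4 from 23.
Selections with exactly 3 fielders: choose 3 of the 12 fielders and 1 of the 11 pitchers, C(12,3)·C(11,1) = 220·11 = 2420.
Probability = 2420/8855 = 44/161.

44/161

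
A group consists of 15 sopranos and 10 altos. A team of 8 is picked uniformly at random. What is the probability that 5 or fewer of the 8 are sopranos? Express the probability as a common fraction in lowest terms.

Total selections: C(25,8) = 1081575.
Favorable selections (5 or fewer sopranos): C(15,0)·C(10,8) + C(15,1)·C(10,7) + C(15,2)·C(10,6) + C(15,3)·C(10,5) + C(15,4)·C(10,4) + C(15,5)·C(10,3) = 45 + 1800 + 22050 + 114660 + 286650 + 360360 = 785565.
Probability = 785565/1081575 = 69/95.

69/95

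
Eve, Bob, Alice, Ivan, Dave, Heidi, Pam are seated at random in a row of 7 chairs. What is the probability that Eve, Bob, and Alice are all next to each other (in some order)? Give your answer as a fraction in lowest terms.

1/7

There are 7! = 5040 arrangements.
Treat the three as one block: 5! placements × 3! orders within the block = 120·6 = 720.
Probability = 720/5040 = 1/7.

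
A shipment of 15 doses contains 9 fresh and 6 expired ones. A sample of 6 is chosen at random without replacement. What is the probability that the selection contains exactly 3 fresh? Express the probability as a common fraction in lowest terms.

48/143

There are C(15,6) = 5005 ways to choose 6 from 15.
Selections with exactly 3 fresh: choose 3 of the 9 fresh and 3 of the 6 expired, C(9,3)·C(6,3) = 84·20 = 1680.
Probability = 1680/5005 = 48/143.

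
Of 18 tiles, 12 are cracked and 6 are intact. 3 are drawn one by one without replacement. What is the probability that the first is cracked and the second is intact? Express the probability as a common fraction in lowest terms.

Multiply the conditional probabilities at each draw: 12/18 · 6/17 = 72/306 = 4/17.

4/17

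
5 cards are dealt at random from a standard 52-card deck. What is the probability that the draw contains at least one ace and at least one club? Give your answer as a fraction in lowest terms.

There are C(52,5) = 2598960 possible draws.
By inclusion-exclusion on the complements, draws missing all aces or all clubs: C(48,5) + C(39,5) − C(36,5) = 1712304 + 575757 − 376992 = 1911069.
So draws with at least one of each: 2598960 − 1911069 = 687891, probability 687891/2598960 = 229297/866320.

229297/866320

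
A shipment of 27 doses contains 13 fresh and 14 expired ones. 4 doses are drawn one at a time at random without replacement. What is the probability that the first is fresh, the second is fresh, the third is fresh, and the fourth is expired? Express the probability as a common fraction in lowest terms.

77/1350

Multiply the conditional probabilities at each draw: 13/27 · 12/26 · 11/25 · 14/24 = 24024/421200 = 77/1350.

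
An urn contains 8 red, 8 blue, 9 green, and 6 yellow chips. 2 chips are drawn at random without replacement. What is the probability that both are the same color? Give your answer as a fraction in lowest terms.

There are C(31,2) = 465 ways to draw 2 chips.
All same color: C(8,2) + C(8,2) + C(9,2) + C(6,2) = 28 + 28 + 36 + 15 = 107.
Probability = 107/465.

107/465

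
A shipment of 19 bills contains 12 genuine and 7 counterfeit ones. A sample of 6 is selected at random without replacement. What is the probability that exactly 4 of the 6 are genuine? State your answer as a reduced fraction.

495/1292

The sample space is all 6-subsets of the 19: C(19,6) = 27132.
Selections with exactly 4 genuine: choose 4 of the 12 genuine and 2 of the 7 counterfeit, C(12,4)·C(7,2) = 495·21 = 10395.
Probability = 10395/27132 = 495/1292.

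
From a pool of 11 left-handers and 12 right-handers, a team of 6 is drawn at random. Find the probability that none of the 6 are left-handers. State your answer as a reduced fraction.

There are C(23,6) = 100947 possible selections.
Selections with no left-handers (all right-handers): C(12,6) = 924.
Probability = 924/100947 = 4/437.

4/437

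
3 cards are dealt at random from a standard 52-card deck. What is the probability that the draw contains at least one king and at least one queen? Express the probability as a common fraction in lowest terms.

There are C(52,3) = 22100 possible draws.
By inclusion-exclusion on the complements, draws missing all kings or all queens: C(48,3) + C(48,3) − C(44,3) = 17296 + 17296 − 13244 = 21348.
So draws with at least one of each: 22100 − 21348 = 752, probability 752/22100 = 188/5525.

188/5525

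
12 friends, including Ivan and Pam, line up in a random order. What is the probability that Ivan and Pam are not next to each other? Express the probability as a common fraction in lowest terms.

5/6

There are 12! = 479001600 arrangements.
Arrangements with Ivan and Pam adjacent: 2·11! = 79833600.
So not adjacent: 479001600 − 79833600 = 399168000, probability 399168000/479001600 = 5/6.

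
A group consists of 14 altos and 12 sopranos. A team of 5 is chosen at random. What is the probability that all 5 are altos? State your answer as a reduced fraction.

There are C(26,5) = 65780 possible selections.
Selections with all altos: C(14,5) = 2002.
Probability = 2002/65780 = 7/230.

7/230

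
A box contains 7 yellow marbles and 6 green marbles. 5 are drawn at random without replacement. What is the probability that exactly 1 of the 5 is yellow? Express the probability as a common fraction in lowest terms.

35/429

Total number of selections: C(13,5) = 1287.
Selections with exactly 1 yellow: choose 1 of the 7 yellow and 4 of the 6 green, C(7,1)·C(6,4) = 7·15 = 105.
Probability = 105/1287 = 35/429.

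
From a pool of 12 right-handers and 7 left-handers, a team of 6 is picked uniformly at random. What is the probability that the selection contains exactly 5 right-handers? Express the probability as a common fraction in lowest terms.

The sample space is all 6-subsets of the 19: C(19,6) = 27132.
Selections with exactly 5 right-handers: choose 5 of the 12 right-handers and 1 of the 7 left-handers, C(12,5)·C(7,1) = 792·7 = 5544.
Probability = 5544/27132 = 66/323.

66/323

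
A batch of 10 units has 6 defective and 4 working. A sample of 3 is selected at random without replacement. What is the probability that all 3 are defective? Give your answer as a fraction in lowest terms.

There are C(10,3) = 120 possible selections.
Selections with all defective: C(6,3) = 20.
Probability = 20/120 = 1/6.

1/6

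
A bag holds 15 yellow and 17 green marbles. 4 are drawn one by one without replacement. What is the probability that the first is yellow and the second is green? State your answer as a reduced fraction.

Multiply the conditional probabilities at each draw: 15/32 · 17/31 = 255/992.

255/992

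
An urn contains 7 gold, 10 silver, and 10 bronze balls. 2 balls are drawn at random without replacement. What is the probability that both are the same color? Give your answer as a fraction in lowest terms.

There are C(27,2) = 351 ways to draw 2 balls.
All same color: C(7,2) + C(10,2) + C(10,2) = 21 + 45 + 45 = 111.
Probability = 111/351 = 37/117.

37/117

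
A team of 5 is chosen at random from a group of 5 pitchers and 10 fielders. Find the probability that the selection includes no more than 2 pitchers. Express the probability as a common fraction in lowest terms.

Total selections: C(15,5) = 3003.
Favorable selections (no more than 2 pitchers): C(5,0)·C(10,5) + C(5,1)·C(10,4) + C(5,2)·C(10,3) = 252 + 1050 + 1200 = 2502.
Probability = 2502/3003 = 834/1001.

834/1001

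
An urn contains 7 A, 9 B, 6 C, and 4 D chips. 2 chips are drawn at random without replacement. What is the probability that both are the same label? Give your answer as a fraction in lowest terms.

6/25

There are C(26,2) = 325 ways to draw 2 chips.
All same label: C(7,2) + C(9,2) + C(6,2) + C(4,2) = 21 + 36 + 15 + 6 = 78.
Probability = 78/325 = 6/25.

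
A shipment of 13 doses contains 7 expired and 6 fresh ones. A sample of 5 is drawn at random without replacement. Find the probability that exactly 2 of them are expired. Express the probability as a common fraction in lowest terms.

140/429

The sample space is all 5-subsets of the 13: C(13,5) = 1287.
Selections with exactly 2 expired: choose 2 of the 7 expired and 3 of the 6 fresh, C(7,2)·C(6,3) = 21·20 = 420.
Probability = 420/1287 = 140/429.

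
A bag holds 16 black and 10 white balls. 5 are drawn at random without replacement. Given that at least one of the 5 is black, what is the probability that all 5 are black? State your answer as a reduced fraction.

Work in counts. Selections with at least one black: C(26,5) − C(10,5) = 65780 − 252 = 65528.
Of those, selections where all 5 are black: C(16,5) = 4368.
Conditional probability = 4368/65528 = 546/8191.

546/8191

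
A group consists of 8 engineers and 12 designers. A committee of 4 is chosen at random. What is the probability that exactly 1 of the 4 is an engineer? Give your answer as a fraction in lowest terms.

352/969

Total number of selections: C(20,4) = 4845.
Selections with exactly 1 engineer: choose 1 of the 8 engineers and 3 of the 12 designers, C(8,1)·C(12,3) = 8·220 = 1760.
Probability = 1760/4845 = 352/969.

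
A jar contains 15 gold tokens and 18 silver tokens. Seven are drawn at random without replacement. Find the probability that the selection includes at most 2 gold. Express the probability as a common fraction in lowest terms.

Total selections: C(33,7) = 4272048.
Favorable selections (at most 2 gold): C(15,0)·C(18,7) + C(15,1)·C(18,6) + C(15,2)·C(18,5) = 31824 + 278460 + 899640 = 1209924.
Probability = 1209924/4272048 = 11203/39556.

11203/39556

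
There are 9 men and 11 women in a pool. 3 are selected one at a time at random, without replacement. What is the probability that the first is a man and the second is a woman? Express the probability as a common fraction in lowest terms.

Multiply the conditional probabilities at each draw: 9/20 · 11/19 = 99/380.

99/380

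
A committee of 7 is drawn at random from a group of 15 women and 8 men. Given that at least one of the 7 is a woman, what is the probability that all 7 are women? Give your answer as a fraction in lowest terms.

Work in counts. Selections with at least one woman: C(23,7) − C(8,7) = 245157 − 8 = 245149.
Of those, selections where all 7 are women: C(15,7) = 6435.
Conditional probability = 6435/245149.

6435/245149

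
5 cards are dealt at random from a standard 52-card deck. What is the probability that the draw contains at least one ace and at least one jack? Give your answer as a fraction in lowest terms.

There are C(52,5) = 2598960 possible draws.
By inclusion-exclusion on the complements, draws missing all aces or all jacks: C(48,5) + C(48,5) − C(44,5) = 1712304 + 1712304 − 1086008 = 2338600.
So draws with at least one of each: 2598960 − 2338600 = 260360, probability 260360/2598960 = 6509/64974.

6509/64974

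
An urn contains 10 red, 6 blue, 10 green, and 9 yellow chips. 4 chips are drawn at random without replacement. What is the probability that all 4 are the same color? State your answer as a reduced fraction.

There are C(35,4) = 52360 ways to draw 4 chips.
All same color: C(10,4) + C(6,4) + C(10,4) + C(9,4) = 210 + 15 + 210 + 126 = 561.
Probability = 561/52360 = 3/280.

3/280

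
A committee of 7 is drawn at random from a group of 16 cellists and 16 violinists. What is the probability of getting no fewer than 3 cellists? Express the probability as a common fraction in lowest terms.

Total selections: C(32,7) = 3365856.
Favorable selections (no fewer than 3 cellists): C(16,3)·C(16,4) + C(16,4)·C(16,3) + C(16,5)·C(16,2) + C(16,6)·C(16,1) + C(16,7)·C(16,0) = 1019200 + 1019200 + 524160 + 128128 + 11440 = 2702128.
Probability = 2702128/3365856 = 12991/16182.

12991/16182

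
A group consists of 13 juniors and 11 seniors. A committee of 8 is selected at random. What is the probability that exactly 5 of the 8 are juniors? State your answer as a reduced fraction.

2145/7429

There are C(24,8) = 735471 ways to choose 8 from 24.
Selections with exactly 5 juniors: choose 5 of the 13 juniors and 3 of the 11 seniors, C(13,5)·C(11,3) = 1287·165 = 212355.
Probability = 212355/735471 = 2145/7429.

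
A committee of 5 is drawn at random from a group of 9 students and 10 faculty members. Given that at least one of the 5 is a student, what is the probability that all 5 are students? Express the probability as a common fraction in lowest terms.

Work in counts. Selections with at least one student: C(19,5) − C(10,5) = 11628 − 252 = 11376.
Of those, selections where all 5 are students: C(9,5) = 126.
Conditional probability = 126/11376 = 7/632.

7/632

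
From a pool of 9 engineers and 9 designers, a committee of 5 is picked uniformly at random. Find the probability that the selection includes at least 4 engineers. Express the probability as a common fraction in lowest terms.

There are C(18,5) = 8568 ways to choose the 5.
Favorable selections (at least 4 engineers): C(9,4)·C(9,1) + C(9,5)·C(9,0) = 1134 + 126 = 1260.
Probability = 1260/8568 = 5/34.

5/34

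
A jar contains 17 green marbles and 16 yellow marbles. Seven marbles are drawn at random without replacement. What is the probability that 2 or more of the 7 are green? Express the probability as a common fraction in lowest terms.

15623/16182

There are C(33,7) = 4272048 ways to choose the 7.
Count the complement (fewer than 2 green): C(17,0)·C(16,7) + C(17,1)·C(16,6) = 11440 + 136136 = 147576.
Probability = 1 − 147576/4272048 = 4124472/4272048 = 15623/16182.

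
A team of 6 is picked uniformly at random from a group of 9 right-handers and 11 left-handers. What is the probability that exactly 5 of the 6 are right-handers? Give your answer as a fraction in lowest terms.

231/6460

The sample space is all 6-subsets of the 20: C(20,6) = 38760.
Selections with exactly 5 right-handers: choose 5 of the 9 right-handers and 1 of the 11 left-handers, C(9,5)·C(11,1) = 126·11 = 1386.
Probability = 1386/38760 = 231/6460.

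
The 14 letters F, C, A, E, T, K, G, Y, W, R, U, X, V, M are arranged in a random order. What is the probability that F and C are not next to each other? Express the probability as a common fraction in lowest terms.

There are 14! = 87178291200 arrangements.
Arrangements with F and C adjacent: 2·13! = 12454041600.
So not adjacent: 87178291200 − 12454041600 = 74724249600, probability 74724249600/87178291200 = 6/7.

6/7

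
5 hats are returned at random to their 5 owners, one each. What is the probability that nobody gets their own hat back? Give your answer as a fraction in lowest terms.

There are 5! = 120 assignments.
By inclusion-exclusion, assignments with no fixed points: C(5,0)·5! − C(5,1)·4! + C(5,2)·3! − C(5,3)·2! + C(5,4)·1! − C(5,5)·0! = 44.
Probability = 44/120 = 11/30.

11/30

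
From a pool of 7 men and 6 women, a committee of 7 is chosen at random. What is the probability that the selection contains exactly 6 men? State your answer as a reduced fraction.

7/286

The sample space is all 7-subsets of the 13: C(13,7) = 1716.
Selections with exactly 6 men: choose 6 of the 7 men and 1 of the 6 women, C(7,6)·C(6,1) = 7·6 = 42.
Probability = 42/1716 = 7/286.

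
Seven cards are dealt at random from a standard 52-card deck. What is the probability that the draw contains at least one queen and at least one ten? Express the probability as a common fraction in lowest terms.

3105873/16723070

There are C(52,7) = 133784560 possible draws.
By inclusion-exclusion on the complements, draws missing all queens or all tens: C(48,7) + C(48,7) − C(44,7) = 73629072 + 73629072 − 38320568 = 108937576.
So draws with at least one of each: 133784560 − 108937576 = 24846984, probability 24846984/133784560 = 3105873/16723070.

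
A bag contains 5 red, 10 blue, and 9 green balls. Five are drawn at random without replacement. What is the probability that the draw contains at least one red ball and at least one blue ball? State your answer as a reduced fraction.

3625/5313

There are C(24,5) = 42504 possible draws.
By inclusion-exclusion on the complements, draws missing all red or all blue: C(19,5) + C(14,5) − C(9,5) = 11628 + 2002 − 126 = 13504.
So draws with at least one of each: 42504 − 13504 = 29000, probability 29000/42504 = 3625/5313.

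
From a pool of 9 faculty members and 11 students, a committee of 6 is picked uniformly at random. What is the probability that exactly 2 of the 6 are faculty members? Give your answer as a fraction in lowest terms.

Total number of selections: C(20,6) = 38760.
Selections with exactly 2 faculty members: choose 2 of the 9 faculty members and 4 of the 11 students, C(9,2)·C(11,4) = 36·330 = 11880.
Probability = 11880/38760 = 99/323.

99/323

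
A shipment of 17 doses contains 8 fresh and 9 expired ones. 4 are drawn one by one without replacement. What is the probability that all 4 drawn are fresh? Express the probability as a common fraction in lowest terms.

Multiply the conditional probabilities at each draw: 8/17 · 7/16 · 6/15 · 5/14 = 1680/57120 = 1/34.

1/34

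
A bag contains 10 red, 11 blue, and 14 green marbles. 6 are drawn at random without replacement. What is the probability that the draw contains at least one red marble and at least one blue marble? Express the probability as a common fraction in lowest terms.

17071/21080

There are C(35,6) = 1623160 possible draws.
By inclusion-exclusion on the complements, draws missing all red or all blue: C(25,6) + C(24,6) − C(14,6) = 177100 + 134596 − 3003 = 308693.
So draws with at least one of each: 1623160 − 308693 = 1314467, probability 1314467/1623160 = 17071/21080.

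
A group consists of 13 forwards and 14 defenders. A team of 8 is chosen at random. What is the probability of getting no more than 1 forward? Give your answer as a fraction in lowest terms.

There are C(27,8) = 2220075 ways to choose the 8.
Favorable selections (no more than 1 forward): C(13,0)·C(14,8) + C(13,1)·C(14,7) = 3003 + 44616 = 47619.
Probability = 47619/2220075 = 37/1725.

37/1725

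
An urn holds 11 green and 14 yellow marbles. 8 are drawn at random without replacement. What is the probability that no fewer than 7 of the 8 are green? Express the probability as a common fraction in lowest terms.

Total selections: C(25,8) = 1081575.
Favorable selections (no fewer than 7 green): C(11,7)·C(14,1) + C(11,8)·C(14,0) = 4620 + 165 = 4785.
Probability = 4785/1081575 = 29/6555.

29/6555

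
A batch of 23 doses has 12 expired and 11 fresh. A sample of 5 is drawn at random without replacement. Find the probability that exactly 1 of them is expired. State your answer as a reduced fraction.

360/3059

Total number of selections: C(23,5) = 33649.
Selections with exactly 1 expired: choose 1 of the 12 expired and 4 of the 11 fresh, C(12,1)·C(11,4) = 12·330 = 3960.
Probability = 3960/33649 = 360/3059.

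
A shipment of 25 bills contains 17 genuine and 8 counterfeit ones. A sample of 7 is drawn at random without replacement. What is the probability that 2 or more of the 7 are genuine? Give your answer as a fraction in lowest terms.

Total selections: C(25,7) = 480700.
Count the complement (fewer than 2 genuine): C(17,0)·C(8,7) + C(17,1)·C(8,6) = 8 + 476 = 484.
Probability = 1 − 484/480700 = 480216/480700 = 10914/10925.

10914/10925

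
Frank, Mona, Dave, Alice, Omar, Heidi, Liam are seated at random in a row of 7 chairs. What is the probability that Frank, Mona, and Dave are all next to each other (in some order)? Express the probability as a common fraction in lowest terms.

1/7

There are 7! = 5040 arrangements.
Treat the three as one block: 5! placements × 3! orders within the block = 120·6 = 720.
Probability = 720/5040 = 1/7.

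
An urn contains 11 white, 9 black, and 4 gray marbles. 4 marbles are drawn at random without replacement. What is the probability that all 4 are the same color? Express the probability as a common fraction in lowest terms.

457/10626

There are C(24,4) = 10626 ways to draw 4 marbles.
All same color: C(11,4) + C(9,4) + C(4,4) = 330 + 126 + 1 = 457.
Probability = 457/10626.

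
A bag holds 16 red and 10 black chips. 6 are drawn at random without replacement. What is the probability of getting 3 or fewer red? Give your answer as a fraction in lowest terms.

531/1265

Total selections: C(26,6) = 230230.
Favorable selections (3 or fewer red): C(16,0)·C(10,6) + C(16,1)·C(10,5) + C(16,2)·C(10,4) + C(16,3)·C(10,3) = 210 + 4032 + 25200 + 67200 = 96642.
Probability = 96642/230230 = 531/1265.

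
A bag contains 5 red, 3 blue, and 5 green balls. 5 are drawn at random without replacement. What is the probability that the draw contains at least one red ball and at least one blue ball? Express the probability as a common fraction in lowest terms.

980/1287

There are C(13,5) = 1287 possible draws.
By inclusion-exclusion on the complements, draws missing all red or all blue: C(8,5) + C(10,5) − C(5,5) = 56 + 252 − 1 = 307.
So draws with at least one of each: 1287 − 307 = 980, probability 980/1287.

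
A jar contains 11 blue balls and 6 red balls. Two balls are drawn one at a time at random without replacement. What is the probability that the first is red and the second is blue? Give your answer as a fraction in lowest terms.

Multiply the conditional probabilities at each draw: 6/17 · 11/16 = 66/272 = 33/136.

33/136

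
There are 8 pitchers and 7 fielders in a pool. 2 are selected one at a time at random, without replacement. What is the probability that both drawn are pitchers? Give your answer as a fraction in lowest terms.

Multiply the conditional probabilities at each draw: 8/15 · 7/14 = 56/210 = 4/15.

4/15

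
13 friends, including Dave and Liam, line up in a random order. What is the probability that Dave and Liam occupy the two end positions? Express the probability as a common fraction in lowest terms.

1/78

There are 13! = 6227020800 arrangements.
Place Dave and Liam at the ends in 2 ways, arrange the remaining 11 in 11! = 39916800 ways: 2·39916800 = 79833600.
Probability = 79833600/6227020800 = 1/78.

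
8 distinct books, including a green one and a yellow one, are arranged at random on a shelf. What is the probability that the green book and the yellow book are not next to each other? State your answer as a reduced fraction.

3/4

There are 8! = 40320 arrangements.
Arrangements with the green book and the yellow book adjacent: 2·7! = 10080.
So not adjacent: 40320 − 10080 = 30240, probability 30240/40320 = 3/4.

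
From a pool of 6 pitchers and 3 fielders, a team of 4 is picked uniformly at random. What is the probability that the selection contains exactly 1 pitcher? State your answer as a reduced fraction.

1/21

The sample space is all 4-subsets of the 9: C(9,4) = 126.
Selections with exactly 1 pitcher: choose 1 of the 6 pitchers and 3 of the 3 fielders, C(6,1)·C(3,3) = 6·1 = 6.
Probability = 6/126 = 1/21.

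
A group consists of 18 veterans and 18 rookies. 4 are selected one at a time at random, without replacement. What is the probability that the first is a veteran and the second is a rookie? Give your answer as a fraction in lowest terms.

9/35

Multiply the conditional probabilities at each draw: 18/36 · 18/35 = 324/1260 = 9/35.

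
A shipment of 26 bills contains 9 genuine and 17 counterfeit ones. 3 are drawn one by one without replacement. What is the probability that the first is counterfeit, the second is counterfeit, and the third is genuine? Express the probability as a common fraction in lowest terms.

Multiply the conditional probabilities at each draw: 17/26 · 16/25 · 9/24 = 2448/15600 = 51/325.

51/325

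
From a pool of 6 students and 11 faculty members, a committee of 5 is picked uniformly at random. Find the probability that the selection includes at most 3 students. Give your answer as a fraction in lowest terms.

Total selections: C(17,5) = 6188.
Count the complement (more than 3 students): C(6,4)·C(11,1) + C(6,5)·C(11,0) = 165 + 6 = 171.
Probability = 1 − 171/6188 = 6017/6188.

6017/6188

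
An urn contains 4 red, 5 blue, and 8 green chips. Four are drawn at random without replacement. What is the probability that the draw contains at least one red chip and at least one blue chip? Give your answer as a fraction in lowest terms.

There are C(17,4) = 2380 possible draws.
By inclusion-exclusion on the complements, draws missing all red or all blue: C(13,4) + C(12,4) − C(8,4) = 715 + 495 − 70 = 1140.
So draws with at least one of each: 2380 − 1140 = 1240, probability 1240/2380 = 62/119.

62/119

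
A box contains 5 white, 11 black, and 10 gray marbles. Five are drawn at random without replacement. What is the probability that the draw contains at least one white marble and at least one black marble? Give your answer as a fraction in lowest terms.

There are C(26,5) = 65780 possible draws.
By inclusion-exclusion on the complements, draws missing all white or all black: C(21,5) + C(15,5) − C(10,5) = 20349 + 3003 − 252 = 23100.
So draws with at least one of each: 65780 − 23100 = 42680, probability 42680/65780 = 194/299.

194/299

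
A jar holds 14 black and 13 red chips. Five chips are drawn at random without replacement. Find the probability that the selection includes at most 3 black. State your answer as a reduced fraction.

337/414

Total selections: C(27,5) = 80730.
Count the complement (more than 3 black): C(14,4)·C(13,1) + C(14,5)·C(13,0) = 13013 + 2002 = 15015.
Probability = 1 − 15015/80730 = 65715/80730 = 337/414.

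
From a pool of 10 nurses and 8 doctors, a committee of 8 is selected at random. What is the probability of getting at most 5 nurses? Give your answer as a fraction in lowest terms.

241/286

There are C(18,8) = 43758 ways to choose the 8.
Count the complement (more than 5 nurses): C(10,6)·C(8,2) + C(10,7)·C(8,1) + C(10,8)·C(8,0) = 5880 + 960 + 45 = 6885.
Probability = 1 − 6885/43758 = 36873/43758 = 241/286.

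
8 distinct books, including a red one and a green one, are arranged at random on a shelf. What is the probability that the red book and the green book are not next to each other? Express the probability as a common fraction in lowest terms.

3/4

There are 8! = 40320 arrangements.
Arrangements with the red book and the green book adjacent: 2·7! = 10080.
So not adjacent: 40320 − 10080 = 30240, probability 30240/40320 = 3/4.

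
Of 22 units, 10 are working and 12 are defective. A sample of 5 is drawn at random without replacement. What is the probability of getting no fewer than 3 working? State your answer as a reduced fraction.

Total selections: C(22,5) = 26334.
Favorable selections (no fewer than 3 working): C(10,3)·C(12,2) + C(10,4)·C(12,1) + C(10,5)·C(12,0) = 7920 + 2520 + 252 = 10692.
Probability = 10692/26334 = 54/133.

54/133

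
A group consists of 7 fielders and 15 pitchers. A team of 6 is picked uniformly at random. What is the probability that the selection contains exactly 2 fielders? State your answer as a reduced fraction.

1365/3553

The sample space is all 6-subsets of the 22: C(22,6) = 74613.
Selections with exactly 2 fielders: choose 2 of the 7 fielders and 4 of the 15 pitchers, C(7,2)·C(15,4) = 21·1365 = 28665.
Probability = 28665/74613 = 1365/3553.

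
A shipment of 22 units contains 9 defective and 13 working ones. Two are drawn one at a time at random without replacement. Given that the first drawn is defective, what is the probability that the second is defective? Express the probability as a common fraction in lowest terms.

After removing one defective, 21 remain: 8 defective and 13 working.
So the probability the next is defective is 8/21.

8/21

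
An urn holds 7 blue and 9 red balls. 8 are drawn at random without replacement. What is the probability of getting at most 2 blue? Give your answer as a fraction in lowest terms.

Total selections: C(16,8) = 12870.
Favorable selections (at most 2 blue): C(7,0)·C(9,8) + C(7,1)·C(9,7) + C(7,2)·C(9,6) = 9 + 252 + 1764 = 2025.
Probability = 2025/12870 = 45/286.

45/286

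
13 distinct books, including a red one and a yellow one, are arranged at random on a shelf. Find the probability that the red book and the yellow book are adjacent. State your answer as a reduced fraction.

There are 13! = 6227020800 arrangements.
Treat the red book and the yellow book as a block: 12! arrangements of the blocks × 2 orders within the block = 2·479001600 = 958003200.
Probability = 958003200/6227020800 = 2/13.

2/13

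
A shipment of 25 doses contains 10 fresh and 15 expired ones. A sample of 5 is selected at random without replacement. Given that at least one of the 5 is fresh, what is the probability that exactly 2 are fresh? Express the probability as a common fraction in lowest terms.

Work in counts. Selections with at least one fresh: C(25,5) − C(15,5) = 53130 − 3003 = 50127.
Of those, selections where exactly 2 are fresh: C(10,2)·C(15,3) = 45·455 = 20475.
Conditional probability = 20475/50127 = 975/2387.

975/2387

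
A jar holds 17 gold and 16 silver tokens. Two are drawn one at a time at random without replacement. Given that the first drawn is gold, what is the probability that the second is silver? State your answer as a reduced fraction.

1/2

After removing one gold, 32 remain: 16 gold and 16 silver.
So the probability the next is silver is 16/32 = 1/2.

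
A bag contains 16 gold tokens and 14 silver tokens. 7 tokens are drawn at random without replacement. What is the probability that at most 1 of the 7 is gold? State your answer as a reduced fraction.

11/435

Total selections: C(30,7) = 2035800.
Favorable selections (at most 1 gold): C(16,0)·C(14,7) + C(16,1)·C(14,6) = 3432 + 48048 = 51480.
Probability = 51480/2035800 = 11/435.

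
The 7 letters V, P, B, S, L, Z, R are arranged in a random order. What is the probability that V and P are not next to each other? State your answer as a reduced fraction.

5/7

There are 7! = 5040 arrangements.
Arrangements with V and P adjacent: 2·6! = 1440.
So not adjacent: 5040 − 1440 = 3600, probability 3600/5040 = 5/7.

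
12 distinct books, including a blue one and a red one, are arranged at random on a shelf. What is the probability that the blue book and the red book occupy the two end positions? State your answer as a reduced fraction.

1/66

There are 12! = 479001600 arrangements.
Place the blue book and the red book at the ends in 2 ways, arrange the remaining 10 in 10! = 3628800 ways: 2·3628800 = 7257600.
Probability = 7257600/479001600 = 1/66.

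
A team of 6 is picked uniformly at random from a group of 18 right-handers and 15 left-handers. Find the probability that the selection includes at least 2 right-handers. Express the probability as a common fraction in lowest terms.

Total selections: C(33,6) = 1107568.
Favorable selections (at least 2 right-handers): C(18,2)·C(15,4) + C(18,3)·C(15,3) + C(18,4)·C(15,2) + C(18,5)·C(15,1) + C(18,6)·C(15,0) = 208845 + 371280 + 321300 + 128520 + 18564 = 1048509.
Probability = 1048509/1107568 = 13617/14384.

13617/14384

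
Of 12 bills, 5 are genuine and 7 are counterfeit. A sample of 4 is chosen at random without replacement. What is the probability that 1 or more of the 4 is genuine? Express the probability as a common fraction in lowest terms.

92/99

There are C(12,4) = 495 ways to choose the 4.
The complement is all 4 are counterfeit: C(7,4) = 35.
Probability = 1 − 35/495 = 460/495 = 92/99.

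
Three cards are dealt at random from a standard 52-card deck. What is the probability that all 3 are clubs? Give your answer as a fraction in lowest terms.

11/850

There are C(52,3) = 22100 possible 3-card hands.
Hands that are all clubs: C(13,3) = 286.
Probability = 286/22100 = 11/850.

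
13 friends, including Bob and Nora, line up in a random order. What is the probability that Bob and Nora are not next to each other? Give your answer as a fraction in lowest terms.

There are 13! = 6227020800 arrangements.
Arrangements with Bob and Nora adjacent: 2·12! = 958003200.
So not adjacent: 6227020800 − 958003200 = 5269017600, probability 5269017600/6227020800 = 11/13.

11/13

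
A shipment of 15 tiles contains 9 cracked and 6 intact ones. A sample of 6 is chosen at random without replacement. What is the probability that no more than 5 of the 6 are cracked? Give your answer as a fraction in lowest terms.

703/715

There are C(15,6) = 5005 ways to choose the 6.
Favorable selections (no more than 5 cracked): C(9,0)·C(6,6) + C(9,1)·C(6,5) + C(9,2)·C(6,4) + C(9,3)·C(6,3) + C(9,4)·C(6,2) + C(9,5)·C(6,1) = 1 + 54 + 540 + 1680 + 1890 + 756 = 4921.
Probability = 4921/5005 = 703/715.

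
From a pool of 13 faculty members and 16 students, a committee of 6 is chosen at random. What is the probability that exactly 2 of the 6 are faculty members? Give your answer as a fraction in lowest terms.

26/87

The sample space is all 6-subsets of the 29: C(29,6) = 475020.
Selections with exactly 2 faculty members: choose 2 of the 13 faculty members and 4 of the 16 students, C(13,2)·C(16,4) = 78·1820 = 141960.
Probability = 141960/475020 = 26/87.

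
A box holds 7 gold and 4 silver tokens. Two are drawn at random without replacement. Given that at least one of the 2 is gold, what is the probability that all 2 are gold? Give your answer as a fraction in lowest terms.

Work in counts. Selections with at least one gold: C(11,2) − C(4,2) = 55 − 6 = 49.
Of those, selections where all 2 are gold: C(7,2) = 21.
Conditional probability = 21/49 = 3/7.

3/7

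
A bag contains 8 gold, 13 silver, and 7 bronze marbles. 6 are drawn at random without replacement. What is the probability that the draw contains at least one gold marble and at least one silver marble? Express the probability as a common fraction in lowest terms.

There are C(28,6) = 376740 possible draws.
By inclusion-exclusion on the complements, draws missing all gold or all silver: C(20,6) + C(15,6) − C(7,6) = 38760 + 5005 − 7 = 43758.
So draws with at least one of each: 376740 − 43758 = 332982, probability 332982/376740 = 1423/1610.

1423/1610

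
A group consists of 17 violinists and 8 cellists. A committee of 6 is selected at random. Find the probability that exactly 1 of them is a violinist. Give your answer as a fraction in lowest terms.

Total number of selections: C(25,6) = 177100.
Selections with exactly 1 violinist: choose 1 of the 17 violinists and 5 of the 8 cellists, C(17,1)·C(8,5) = 17·56 = 952.
Probability = 952/177100 = 34/6325.

34/6325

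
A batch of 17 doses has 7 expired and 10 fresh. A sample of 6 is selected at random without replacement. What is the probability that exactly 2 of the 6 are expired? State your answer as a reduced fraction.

The sample space is all 6-subsets of the 17: C(17,6) = 12376.
Selections with exactly 2 expired: choose 2 of the 7 expired and 4 of the 10 fresh, C(7,2)·C(10,4) = 21·210 = 4410.
Probability = 4410/12376 = 315/884.

315/884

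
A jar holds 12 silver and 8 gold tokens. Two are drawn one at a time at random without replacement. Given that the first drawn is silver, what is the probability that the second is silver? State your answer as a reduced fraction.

11/19

After removing one silver, 19 remain: 11 silver and 8 gold.
So the probability the next is silver is 11/19.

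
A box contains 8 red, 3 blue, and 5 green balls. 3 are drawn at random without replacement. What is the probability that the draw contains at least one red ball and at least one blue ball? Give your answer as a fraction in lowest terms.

57/140

There are C(16,3) = 560 possible draws.
By inclusion-exclusion on the complements, draws missing all red or all blue: C(8,3) + C(13,3) − C(5,3) = 56 + 286 − 10 = 332.
So draws with at least one of each: 560 − 332 = 228, probability 228/560 = 57/140.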